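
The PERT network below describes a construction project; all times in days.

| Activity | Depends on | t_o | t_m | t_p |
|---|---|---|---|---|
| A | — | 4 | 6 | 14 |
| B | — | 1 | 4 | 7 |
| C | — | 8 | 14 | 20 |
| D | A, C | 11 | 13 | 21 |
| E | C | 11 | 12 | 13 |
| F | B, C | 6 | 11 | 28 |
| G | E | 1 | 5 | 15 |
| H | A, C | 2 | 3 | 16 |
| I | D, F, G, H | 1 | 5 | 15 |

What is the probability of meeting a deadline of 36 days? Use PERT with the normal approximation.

0.303

te_A = (4 + 4·6 + 14)/6 = 42/6 = 7; σ²_A = ((14−4)/6)² = 2.778
te_B = (1 + 4·4 + 7)/6 = 24/6 = 4; σ²_B = ((7−1)/6)² = 1.000
te_C = (8 + 4·14 + 20)/6 = 84/6 = 14; σ²_C = ((20−8)/6)² = 4.000
te_D = (11 + 4·13 + 21)/6 = 84/6 = 14; σ²_D = ((21−11)/6)² = 2.778
te_E = (11 + 4·12 + 13)/6 = 72/6 = 12; σ²_E = ((13−11)/6)² = 0.111
te_F = (6 + 4·11 + 28)/6 = 78/6 = 13; σ²_F = ((28−6)/6)² = 13.444
te_G = (1 + 4·5 + 15)/6 = 36/6 = 6; σ²_G = ((15−1)/6)² = 5.444
te_H = (2 + 4·3 + 16)/6 = 30/6 = 5; σ²_H = ((16−2)/6)² = 5.444
te_I = (1 + 4·5 + 15)/6 = 36/6 = 6; σ²_I = ((15−1)/6)² = 5.444

Forward pass:
ES_A = 0; EF_A = 7
ES_B = 0; EF_B = 4
ES_C = 0; EF_C = 14
ES_D = max(EF_A=7, EF_C=14) = 14; EF_D = 14+14 = 28
ES_E = 14; EF_E = 14+12 = 26
ES_F = max(EF_B=4, EF_C=14) = 14; EF_F = 14+13 = 27
ES_G = 26; EF_G = 26+6 = 32
ES_H = max(EF_A=7, EF_C=14) = 14; EF_H = 14+5 = 19
ES_I = max(EF_D=28, EF_F=27, EF_G=32, EF_H=19) = 32; EF_I = 32+6 = 38
Expected project duration μ = 38 days. Critical path: C → E → G → I.

Variance along critical path = 4.000 + 0.111 + 5.444 + 5.444 = 15.000; σ = √15.000 = 3.873 days.
Z = (36 − 38) / 3.873 = -0.516
P(T ≤ 36) = Φ(-0.516) ≈ 0.303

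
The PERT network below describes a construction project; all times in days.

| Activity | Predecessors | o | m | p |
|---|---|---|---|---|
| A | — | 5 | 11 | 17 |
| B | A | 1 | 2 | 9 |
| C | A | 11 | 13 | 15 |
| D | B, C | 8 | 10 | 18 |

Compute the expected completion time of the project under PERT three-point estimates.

te_A = (5 + 4·11 + 17)/6 = 66/6 = 11
te_B = (1 + 4·2 + 9)/6 = 18/6 = 3
te_C = (11 + 4·13 + 15)/6 = 78/6 = 13
te_D = (8 + 4·10 + 18)/6 = 66/6 = 11

Forward pass:
ES_A = 0; EF_A = 11
ES_B = 11; EF_B = 11+3 = 14
ES_C = 11; EF_C = 11+13 = 24
ES_D = max(EF_B=14, EF_C=24) = 24; EF_D = 24+11 = 35
Expected project duration μ = 35 days. Critical path: A → C → D.

35 days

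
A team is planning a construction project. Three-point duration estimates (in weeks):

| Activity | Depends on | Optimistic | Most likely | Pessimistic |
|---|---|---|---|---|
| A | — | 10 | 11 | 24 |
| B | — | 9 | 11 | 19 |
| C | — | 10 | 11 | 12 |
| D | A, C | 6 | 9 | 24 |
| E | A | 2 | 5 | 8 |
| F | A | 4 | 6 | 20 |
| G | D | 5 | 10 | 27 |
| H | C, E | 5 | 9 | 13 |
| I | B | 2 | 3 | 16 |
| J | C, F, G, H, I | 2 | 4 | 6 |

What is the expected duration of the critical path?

te_A = (10 + 4·11 + 24)/6 = 78/6 = 13
te_B = (9 + 4·11 + 19)/6 = 72/6 = 12
te_C = (10 + 4·11 + 12)/6 = 66/6 = 11
te_D = (6 + 4·9 + 24)/6 = 66/6 = 11
te_E = (2 + 4·5 + 8)/6 = 30/6 = 5
te_F = (4 + 4·6 + 20)/6 = 48/6 = 8
te_G = (5 + 4·10 + 27)/6 = 72/6 = 12
te_H = (5 + 4·9 + 13)/6 = 54/6 = 9
te_I = (2 + 4·3 + 16)/6 = 30/6 = 5
te_J = (2 + 4·4 + 6)/6 = 24/6 = 4

Forward pass:
ES_A = 0; EF_A = 13
ES_B = 0; EF_B = 12
ES_C = 0; EF_C = 11
ES_D = max(EF_A=13, EF_C=11) = 13; EF_D = 13+11 = 24
ES_E = 13; EF_E = 13+5 = 18
ES_F = 13; EF_F = 13+8 = 21
ES_G = 24; EF_G = 24+12 = 36
ES_H = max(EF_C=11, EF_E=18) = 18; EF_H = 18+9 = 27
ES_I = 12; EF_I = 12+5 = 17
ES_J = max(EF_C=11, EF_F=21, EF_G=36, EF_H=27, EF_I=17) = 36; EF_J = 36+4 = 40
Expected project duration μ = 40 weeks. Critical path: A → D → G → J.

40 weeks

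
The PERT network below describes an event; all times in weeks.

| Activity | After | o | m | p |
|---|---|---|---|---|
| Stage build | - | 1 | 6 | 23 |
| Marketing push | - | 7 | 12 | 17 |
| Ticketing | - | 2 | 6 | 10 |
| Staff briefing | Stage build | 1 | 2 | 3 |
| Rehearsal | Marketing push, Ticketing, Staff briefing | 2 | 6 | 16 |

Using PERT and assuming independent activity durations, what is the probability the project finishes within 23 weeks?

0.918

te_Stage build = (1 + 4·6 + 23)/6 = 48/6 = 8; σ²_Stage build = ((23−1)/6)² = 13.444
te_Marketing push = (7 + 4·12 + 17)/6 = 72/6 = 12; σ²_Marketing push = ((17−7)/6)² = 2.778
te_Ticketing = (2 + 4·6 + 10)/6 = 36/6 = 6; σ²_Ticketing = ((10−2)/6)² = 1.778
te_Staff briefing = (1 + 4·2 + 3)/6 = 12/6 = 2; σ²_Staff briefing = ((3−1)/6)² = 0.111
te_Rehearsal = (2 + 4·6 + 16)/6 = 42/6 = 7; σ²_Rehearsal = ((16−2)/6)² = 5.444

Forward pass:
ES_Stage build = 0; EF_Stage build = 8
ES_Marketing push = 0; EF_Marketing push = 12
ES_Ticketing = 0; EF_Ticketing = 6
ES_Staff briefing = 8; EF_Staff briefing = 8+2 = 10
ES_Rehearsal = max(EF_Marketing push=12, EF_Ticketing=6, EF_Staff briefing=10) = 12; EF_Rehearsal = 12+7 = 19
Expected project duration μ = 19 weeks. Critical path: Marketing push → Rehearsal.

Variance along critical path = 2.778 + 5.444 = 8.222; σ = √8.222 = 2.867 weeks.
Z = (23 − 19) / 2.867 = 1.395
P(T ≤ 23) = Φ(1.395) ≈ 0.918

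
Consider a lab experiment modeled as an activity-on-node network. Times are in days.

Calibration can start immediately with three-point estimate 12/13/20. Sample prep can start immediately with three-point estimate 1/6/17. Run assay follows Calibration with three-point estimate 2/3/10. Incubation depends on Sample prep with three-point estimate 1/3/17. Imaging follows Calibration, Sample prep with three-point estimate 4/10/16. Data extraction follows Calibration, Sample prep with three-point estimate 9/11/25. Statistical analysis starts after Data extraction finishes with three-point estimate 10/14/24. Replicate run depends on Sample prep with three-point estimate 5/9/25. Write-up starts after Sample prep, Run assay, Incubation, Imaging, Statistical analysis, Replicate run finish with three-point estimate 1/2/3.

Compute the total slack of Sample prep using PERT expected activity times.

te_Calibration = (12 + 4·13 + 20)/6 = 84/6 = 14
te_Sample prep = (1 + 4·6 + 17)/6 = 42/6 = 7
te_Run assay = (2 + 4·3 + 10)/6 = 24/6 = 4
te_Incubation = (1 + 4·3 + 17)/6 = 30/6 = 5
te_Imaging = (4 + 4·10 + 16)/6 = 60/6 = 10
te_Data extraction = (9 + 4·11 + 25)/6 = 78/6 = 13
te_Statistical analysis = (10 + 4·14 + 24)/6 = 90/6 = 15
te_Replicate run = (5 + 4·9 + 25)/6 = 66/6 = 11
te_Write-up = (1 + 4·2 + 3)/6 = 12/6 = 2

Forward pass:
ES_Calibration = 0; EF_Calibration = 14
ES_Sample prep = 0; EF_Sample prep = 7
ES_Run assay = 14; EF_Run assay = 14+4 = 18
ES_Incubation = 7; EF_Incubation = 7+5 = 12
ES_Imaging = max(EF_Calibration=14, EF_Sample prep=7) = 14; EF_Imaging = 14+10 = 24
ES_Data extraction = max(EF_Calibration=14, EF_Sample prep=7) = 14; EF_Data extraction = 14+13 = 27
ES_Statistical analysis = 27; EF_Statistical analysis = 27+15 = 42
ES_Replicate run = 7; EF_Replicate run = 7+11 = 18
ES_Write-up = max(EF_Sample prep=7, EF_Run assay=18, EF_Incubation=12, EF_Imaging=24, EF_Statistical analysis=42, EF_Replicate run=18) = 42; EF_Write-up = 42+2 = 44
Expected project duration μ = 44 days. Critical path: Calibration → Data extraction → Statistical analysis → Write-up.

Backward pass:
LF_Write-up = 44; LS_Write-up = 44−2 = 42
LF_Replicate run = LS_Write-up = 42; LS_Replicate run = 42−11 = 31
LF_Statistical analysis = LS_Write-up = 42; LS_Statistical analysis = 42−15 = 27
LF_Data extraction = LS_Statistical analysis = 27; LS_Data extraction = 27−13 = 14
LF_Imaging = LS_Write-up = 42; LS_Imaging = 42−10 = 32
LF_Incubation = LS_Write-up = 42; LS_Incubation = 42−5 = 37
LF_Run assay = LS_Write-up = 42; LS_Run assay = 42−4 = 38
LF_Sample prep = min(LS_Incubation=37, LS_Imaging=32, LS_Data extraction=14, LS_Replicate run=31, LS_Write-up=42) = 14; LS_Sample prep = 14−7 = 7
LF_Calibration = min(LS_Run assay=38, LS_Imaging=32, LS_Data extraction=14) = 14; LS_Calibration = 14−14 = 0
Slack_Sample prep = LS_Sample prep − ES_Sample prep = 7 − 0 = 7

7 days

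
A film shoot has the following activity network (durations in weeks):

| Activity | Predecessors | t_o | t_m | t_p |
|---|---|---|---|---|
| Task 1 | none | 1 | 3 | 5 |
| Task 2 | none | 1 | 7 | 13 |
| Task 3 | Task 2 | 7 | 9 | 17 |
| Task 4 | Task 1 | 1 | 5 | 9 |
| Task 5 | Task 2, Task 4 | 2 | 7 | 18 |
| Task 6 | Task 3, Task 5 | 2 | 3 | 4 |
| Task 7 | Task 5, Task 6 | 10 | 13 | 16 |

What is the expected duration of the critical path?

te_Task 1 = (1 + 4·3 + 5)/6 = 18/6 = 3
te_Task 2 = (1 + 4·7 + 13)/6 = 42/6 = 7
te_Task 3 = (7 + 4·9 + 17)/6 = 60/6 = 10
te_Task 4 = (1 + 4·5 + 9)/6 = 30/6 = 5
te_Task 5 = (2 + 4·7 + 18)/6 = 48/6 = 8
te_Task 6 = (2 + 4·3 + 4)/6 = 18/6 = 3
te_Task 7 = (10 + 4·13 + 16)/6 = 78/6 = 13

Forward pass:
ES_Task 1 = 0; EF_Task 1 = 3
ES_Task 2 = 0; EF_Task 2 = 7
ES_Task 3 = 7; EF_Task 3 = 7+10 = 17
ES_Task 4 = 3; EF_Task 4 = 3+5 = 8
ES_Task 5 = max(EF_Task 2=7, EF_Task 4=8) = 8; EF_Task 5 = 8+8 = 16
ES_Task 6 = max(EF_Task 3=17, EF_Task 5=16) = 17; EF_Task 6 = 17+3 = 20
ES_Task 7 = max(EF_Task 5=16, EF_Task 6=20) = 20; EF_Task 7 = 20+13 = 33
Expected project duration μ = 33 weeks. Critical path: Task 2 → Task 3 → Task 6 → Task 7.

33 weeks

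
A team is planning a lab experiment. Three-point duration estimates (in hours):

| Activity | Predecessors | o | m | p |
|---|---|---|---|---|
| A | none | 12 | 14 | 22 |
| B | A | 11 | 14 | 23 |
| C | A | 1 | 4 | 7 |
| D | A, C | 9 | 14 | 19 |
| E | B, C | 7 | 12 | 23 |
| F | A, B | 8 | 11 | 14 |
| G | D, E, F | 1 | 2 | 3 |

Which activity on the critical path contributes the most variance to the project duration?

te_A = (12 + 4·14 + 22)/6 = 90/6 = 15; σ²_A = ((22−12)/6)² = 2.778
te_B = (11 + 4·14 + 23)/6 = 90/6 = 15; σ²_B = ((23−11)/6)² = 4.000
te_C = (1 + 4·4 + 7)/6 = 24/6 = 4; σ²_C = ((7−1)/6)² = 1.000
te_D = (9 + 4·14 + 19)/6 = 84/6 = 14; σ²_D = ((19−9)/6)² = 2.778
te_E = (7 + 4·12 + 23)/6 = 78/6 = 13; σ²_E = ((23−7)/6)² = 7.111
te_F = (8 + 4·11 + 14)/6 = 66/6 = 11; σ²_F = ((14−8)/6)² = 1.000
te_G = (1 + 4·2 + 3)/6 = 12/6 = 2; σ²_G = ((3−1)/6)² = 0.111

Forward pass:
ES_A = 0; EF_A = 15
ES_B = 15; EF_B = 15+15 = 30
ES_C = 15; EF_C = 15+4 = 19
ES_D = max(EF_A=15, EF_C=19) = 19; EF_D = 19+14 = 33
ES_E = max(EF_B=30, EF_C=19) = 30; EF_E = 30+13 = 43
ES_F = max(EF_A=15, EF_B=30) = 30; EF_F = 30+11 = 41
ES_G = max(EF_D=33, EF_E=43, EF_F=41) = 43; EF_G = 43+2 = 45
Expected project duration μ = 45 hours. Critical path: A → B → E → G.

Variances on critical path: σ²_A=2.778, σ²_B=4.000, σ²_E=7.111, σ²_G=0.111.
Largest is σ²_E = 7.111.

E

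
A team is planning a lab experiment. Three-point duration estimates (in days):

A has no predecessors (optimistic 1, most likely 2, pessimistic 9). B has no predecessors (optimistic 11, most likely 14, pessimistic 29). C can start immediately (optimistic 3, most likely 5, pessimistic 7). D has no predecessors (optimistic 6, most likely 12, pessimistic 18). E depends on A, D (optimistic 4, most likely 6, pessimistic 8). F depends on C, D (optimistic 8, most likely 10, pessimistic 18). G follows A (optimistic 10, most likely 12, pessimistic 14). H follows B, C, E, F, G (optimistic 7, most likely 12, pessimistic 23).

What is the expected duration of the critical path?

te_A = (1 + 4·2 + 9)/6 = 18/6 = 3
te_B = (11 + 4·14 + 29)/6 = 96/6 = 16
te_C = (3 + 4·5 + 7)/6 = 30/6 = 5
te_D = (6 + 4·12 + 18)/6 = 72/6 = 12
te_E = (4 + 4·6 + 8)/6 = 36/6 = 6
te_F = (8 + 4·10 + 18)/6 = 66/6 = 11
te_G = (10 + 4·12 + 14)/6 = 72/6 = 12
te_H = (7 + 4·12 + 23)/6 = 78/6 = 13

Forward pass:
ES_A = 0; EF_A = 3
ES_B = 0; EF_B = 16
ES_C = 0; EF_C = 5
ES_D = 0; EF_D = 12
ES_E = max(EF_A=3, EF_D=12) = 12; EF_E = 12+6 = 18
ES_F = max(EF_C=5, EF_D=12) = 12; EF_F = 12+11 = 23
ES_G = 3; EF_G = 3+12 = 15
ES_H = max(EF_B=16, EF_C=5, EF_E=18, EF_F=23, EF_G=15) = 23; EF_H = 23+13 = 36
Expected project duration μ = 36 days. Critical path: D → F → H.

36 days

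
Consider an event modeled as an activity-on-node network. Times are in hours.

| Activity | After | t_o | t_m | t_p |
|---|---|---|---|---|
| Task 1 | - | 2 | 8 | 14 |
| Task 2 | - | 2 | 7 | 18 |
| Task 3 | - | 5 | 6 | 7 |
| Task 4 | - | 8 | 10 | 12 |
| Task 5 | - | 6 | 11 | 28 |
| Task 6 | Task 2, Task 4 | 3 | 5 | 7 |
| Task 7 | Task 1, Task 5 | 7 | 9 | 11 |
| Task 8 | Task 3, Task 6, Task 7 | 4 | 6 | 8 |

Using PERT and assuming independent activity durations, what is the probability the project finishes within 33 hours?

0.907

te_Task 1 = (2 + 4·8 + 14)/6 = 48/6 = 8; σ²_Task 1 = ((14−2)/6)² = 4.000
te_Task 2 = (2 + 4·7 + 18)/6 = 48/6 = 8; σ²_Task 2 = ((18−2)/6)² = 7.111
te_Task 3 = (5 + 4·6 + 7)/6 = 36/6 = 6; σ²_Task 3 = ((7−5)/6)² = 0.111
te_Task 4 = (8 + 4·10 + 12)/6 = 60/6 = 10; σ²_Task 4 = ((12−8)/6)² = 0.444
te_Task 5 = (6 + 4·11 + 28)/6 = 78/6 = 13; σ²_Task 5 = ((28−6)/6)² = 13.444
te_Task 6 = (3 + 4·5 + 7)/6 = 30/6 = 5; σ²_Task 6 = ((7−3)/6)² = 0.444
te_Task 7 = (7 + 4·9 + 11)/6 = 54/6 = 9; σ²_Task 7 = ((11−7)/6)² = 0.444
te_Task 8 = (4 + 4·6 + 8)/6 = 36/6 = 6; σ²_Task 8 = ((8−4)/6)² = 0.444

Forward pass:
ES_Task 1 = 0; EF_Task 1 = 8
ES_Task 2 = 0; EF_Task 2 = 8
ES_Task 3 = 0; EF_Task 3 = 6
ES_Task 4 = 0; EF_Task 4 = 10
ES_Task 5 = 0; EF_Task 5 = 13
ES_Task 6 = max(EF_Task 2=8, EF_Task 4=10) = 10; EF_Task 6 = 10+5 = 15
ES_Task 7 = max(EF_Task 1=8, EF_Task 5=13) = 13; EF_Task 7 = 13+9 = 22
ES_Task 8 = max(EF_Task 3=6, EF_Task 6=15, EF_Task 7=22) = 22; EF_Task 8 = 22+6 = 28
Expected project duration μ = 28 hours. Critical path: Task 5 → Task 7 → Task 8.

Variance along critical path = 13.444 + 0.444 + 0.444 = 14.333; σ = √14.333 = 3.786 hours.
Z = (33 − 28) / 3.786 = 1.321
P(T ≤ 33) = Φ(1.321) ≈ 0.907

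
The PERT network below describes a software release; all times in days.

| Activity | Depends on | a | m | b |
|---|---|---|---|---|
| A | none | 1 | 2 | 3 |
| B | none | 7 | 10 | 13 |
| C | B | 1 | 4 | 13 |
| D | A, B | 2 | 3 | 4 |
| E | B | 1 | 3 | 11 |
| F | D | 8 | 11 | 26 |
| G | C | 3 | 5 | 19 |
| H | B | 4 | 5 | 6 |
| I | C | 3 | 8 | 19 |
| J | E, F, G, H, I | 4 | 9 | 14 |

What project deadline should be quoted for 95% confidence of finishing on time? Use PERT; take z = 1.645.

te_A = (1 + 4·2 + 3)/6 = 12/6 = 2; σ²_A = ((3−1)/6)² = 0.111
te_B = (7 + 4·10 + 13)/6 = 60/6 = 10; σ²_B = ((13−7)/6)² = 1.000
te_C = (1 + 4·4 + 13)/6 = 30/6 = 5; σ²_C = ((13−1)/6)² = 4.000
te_D = (2 + 4·3 + 4)/6 = 18/6 = 3; σ²_D = ((4−2)/6)² = 0.111
te_E = (1 + 4·3 + 11)/6 = 24/6 = 4; σ²_E = ((11−1)/6)² = 2.778
te_F = (8 + 4·11 + 26)/6 = 78/6 = 13; σ²_F = ((26−8)/6)² = 9.000
te_G = (3 + 4·5 + 19)/6 = 42/6 = 7; σ²_G = ((19−3)/6)² = 7.111
te_H = (4 + 4·5 + 6)/6 = 30/6 = 5; σ²_H = ((6−4)/6)² = 0.111
te_I = (3 + 4·8 + 19)/6 = 54/6 = 9; σ²_I = ((19−3)/6)² = 7.111
te_J = (4 + 4·9 + 14)/6 = 54/6 = 9; σ²_J = ((14−4)/6)² = 2.778

Forward pass:
ES_A = 0; EF_A = 2
ES_B = 0; EF_B = 10
ES_C = 10; EF_C = 10+5 = 15
ES_D = max(EF_A=2, EF_B=10) = 10; EF_D = 10+3 = 13
ES_E = 10; EF_E = 10+4 = 14
ES_F = 13; EF_F = 13+13 = 26
ES_G = 15; EF_G = 15+7 = 22
ES_H = 10; EF_H = 10+5 = 15
ES_I = 15; EF_I = 15+9 = 24
ES_J = max(EF_E=14, EF_F=26, EF_G=22, EF_H=15, EF_I=24) = 26; EF_J = 26+9 = 35
Expected project duration μ = 35 days. Critical path: B → D → F → J.

Variance along critical path = 1.000 + 0.111 + 9.000 + 2.778 = 12.889; σ = 3.590 days.
D = μ + z·σ = 35 + 1.645·3.590 = 40.9 days

40.9 days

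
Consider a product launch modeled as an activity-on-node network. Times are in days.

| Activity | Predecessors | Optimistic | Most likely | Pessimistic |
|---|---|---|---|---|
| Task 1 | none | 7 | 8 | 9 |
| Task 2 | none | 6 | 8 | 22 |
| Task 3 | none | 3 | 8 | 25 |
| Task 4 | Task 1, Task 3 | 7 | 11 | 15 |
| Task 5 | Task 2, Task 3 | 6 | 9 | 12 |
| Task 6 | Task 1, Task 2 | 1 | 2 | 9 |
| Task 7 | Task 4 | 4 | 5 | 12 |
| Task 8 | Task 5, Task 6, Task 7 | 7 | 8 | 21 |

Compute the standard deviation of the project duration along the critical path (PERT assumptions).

te_Task 1 = (7 + 4·8 + 9)/6 = 48/6 = 8; σ²_Task 1 = ((9−7)/6)² = 0.111
te_Task 2 = (6 + 4·8 + 22)/6 = 60/6 = 10; σ²_Task 2 = ((22−6)/6)² = 7.111
te_Task 3 = (3 + 4·8 + 25)/6 = 60/6 = 10; σ²_Task 3 = ((25−3)/6)² = 13.444
te_Task 4 = (7 + 4·11 + 15)/6 = 66/6 = 11; σ²_Task 4 = ((15−7)/6)² = 1.778
te_Task 5 = (6 + 4·9 + 12)/6 = 54/6 = 9; σ²_Task 5 = ((12−6)/6)² = 1.000
te_Task 6 = (1 + 4·2 + 9)/6 = 18/6 = 3; σ²_Task 6 = ((9−1)/6)² = 1.778
te_Task 7 = (4 + 4·5 + 12)/6 = 36/6 = 6; σ²_Task 7 = ((12−4)/6)² = 1.778
te_Task 8 = (7 + 4·8 + 21)/6 = 60/6 = 10; σ²_Task 8 = ((21−7)/6)² = 5.444

Forward pass:
ES_Task 1 = 0; EF_Task 1 = 8
ES_Task 2 = 0; EF_Task 2 = 10
ES_Task 3 = 0; EF_Task 3 = 10
ES_Task 4 = max(EF_Task 1=8, EF_Task 3=10) = 10; EF_Task 4 = 10+11 = 21
ES_Task 5 = max(EF_Task 2=10, EF_Task 3=10) = 10; EF_Task 5 = 10+9 = 19
ES_Task 6 = max(EF_Task 1=8, EF_Task 2=10) = 10; EF_Task 6 = 10+3 = 13
ES_Task 7 = 21; EF_Task 7 = 21+6 = 27
ES_Task 8 = max(EF_Task 5=19, EF_Task 6=13, EF_Task 7=27) = 27; EF_Task 8 = 27+10 = 37
Expected project duration μ = 37 days. Critical path: Task 3 → Task 4 → Task 7 → Task 8.

Variance along critical path = 13.444 + 1.778 + 1.778 + 5.444 = 22.444
σ = √22.444 = 4.738 days

4.74 days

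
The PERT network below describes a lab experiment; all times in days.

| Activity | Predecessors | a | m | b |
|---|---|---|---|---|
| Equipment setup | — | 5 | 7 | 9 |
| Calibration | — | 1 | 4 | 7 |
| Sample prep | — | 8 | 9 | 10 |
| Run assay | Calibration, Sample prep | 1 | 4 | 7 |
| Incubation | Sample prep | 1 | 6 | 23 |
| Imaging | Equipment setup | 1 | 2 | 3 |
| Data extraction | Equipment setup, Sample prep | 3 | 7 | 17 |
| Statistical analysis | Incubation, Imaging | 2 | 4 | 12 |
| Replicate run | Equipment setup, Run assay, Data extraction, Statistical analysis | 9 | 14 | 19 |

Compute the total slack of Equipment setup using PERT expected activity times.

7 days

te_Equipment setup = (5 + 4·7 + 9)/6 = 42/6 = 7
te_Calibration = (1 + 4·4 + 7)/6 = 24/6 = 4
te_Sample prep = (8 + 4·9 + 10)/6 = 54/6 = 9
te_Run assay = (1 + 4·4 + 7)/6 = 24/6 = 4
te_Incubation = (1 + 4·6 + 23)/6 = 48/6 = 8
te_Imaging = (1 + 4·2 + 3)/6 = 12/6 = 2
te_Data extraction = (3 + 4·7 + 17)/6 = 48/6 = 8
te_Statistical analysis = (2 + 4·4 + 12)/6 = 30/6 = 5
te_Replicate run = (9 + 4·14 + 19)/6 = 84/6 = 14

Forward pass:
ES_Equipment setup = 0; EF_Equipment setup = 7
ES_Calibration = 0; EF_Calibration = 4
ES_Sample prep = 0; EF_Sample prep = 9
ES_Run assay = max(EF_Calibration=4, EF_Sample prep=9) = 9; EF_Run assay = 9+4 = 13
ES_Incubation = 9; EF_Incubation = 9+8 = 17
ES_Imaging = 7; EF_Imaging = 7+2 = 9
ES_Data extraction = max(EF_Equipment setup=7, EF_Sample prep=9) = 9; EF_Data extraction = 9+8 = 17
ES_Statistical analysis = max(EF_Incubation=17, EF_Imaging=9) = 17; EF_Statistical analysis = 17+5 = 22
ES_Replicate run = max(EF_Equipment setup=7, EF_Run assay=13, EF_Data extraction=17, EF_Statistical analysis=22) = 22; EF_Replicate run = 22+14 = 36
Expected project duration μ = 36 days. Critical path: Sample prep → Incubation → Statistical analysis → Replicate run.

Backward pass:
LF_Replicate run = 36; LS_Replicate run = 36−14 = 22
LF_Statistical analysis = LS_Replicate run = 22; LS_Statistical analysis = 22−5 = 17
LF_Data extraction = LS_Replicate run = 22; LS_Data extraction = 22−8 = 14
LF_Imaging = LS_Statistical analysis = 17; LS_Imaging = 17−2 = 15
LF_Incubation = LS_Statistical analysis = 17; LS_Incubation = 17−8 = 9
LF_Run assay = LS_Replicate run = 22; LS_Run assay = 22−4 = 18
LF_Sample prep = min(LS_Run assay=18, LS_Incubation=9, LS_Data extraction=14) = 9; LS_Sample prep = 9−9 = 0
LF_Calibration = LS_Run assay = 18; LS_Calibration = 18−4 = 14
LF_Equipment setup = min(LS_Imaging=15, LS_Data extraction=14, LS_Replicate run=22) = 14; LS_Equipment setup = 14−7 = 7
Slack_Equipment setup = LS_Equipment setup − ES_Equipment setup = 7 − 0 = 7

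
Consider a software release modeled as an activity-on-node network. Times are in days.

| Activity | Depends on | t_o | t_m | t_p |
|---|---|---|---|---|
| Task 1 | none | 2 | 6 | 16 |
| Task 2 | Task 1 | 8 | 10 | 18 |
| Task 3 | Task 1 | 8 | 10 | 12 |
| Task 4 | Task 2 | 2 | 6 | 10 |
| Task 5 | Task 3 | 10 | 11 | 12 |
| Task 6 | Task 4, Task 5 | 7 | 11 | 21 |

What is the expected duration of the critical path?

40 days

te_Task 1 = (2 + 4·6 + 16)/6 = 42/6 = 7
te_Task 2 = (8 + 4·10 + 18)/6 = 66/6 = 11
te_Task 3 = (8 + 4·10 + 12)/6 = 60/6 = 10
te_Task 4 = (2 + 4·6 + 10)/6 = 36/6 = 6
te_Task 5 = (10 + 4·11 + 12)/6 = 66/6 = 11
te_Task 6 = (7 + 4·11 + 21)/6 = 72/6 = 12

Forward pass:
ES_Task 1 = 0; EF_Task 1 = 7
ES_Task 2 = 7; EF_Task 2 = 7+11 = 18
ES_Task 3 = 7; EF_Task 3 = 7+10 = 17
ES_Task 4 = 18; EF_Task 4 = 18+6 = 24
ES_Task 5 = 17; EF_Task 5 = 17+11 = 28
ES_Task 6 = max(EF_Task 4=24, EF_Task 5=28) = 28; EF_Task 6 = 28+12 = 40
Expected project duration μ = 40 days. Critical path: Task 1 → Task 3 → Task 5 → Task 6.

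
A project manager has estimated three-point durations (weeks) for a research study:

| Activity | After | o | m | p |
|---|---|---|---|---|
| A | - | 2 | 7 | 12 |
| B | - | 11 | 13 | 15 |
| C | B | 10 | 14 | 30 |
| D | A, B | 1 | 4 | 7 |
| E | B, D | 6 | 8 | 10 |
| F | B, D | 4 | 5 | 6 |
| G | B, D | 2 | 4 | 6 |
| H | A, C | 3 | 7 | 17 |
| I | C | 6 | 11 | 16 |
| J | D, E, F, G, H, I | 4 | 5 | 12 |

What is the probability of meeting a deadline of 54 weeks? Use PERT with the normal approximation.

te_A = (2 + 4·7 + 12)/6 = 42/6 = 7; σ²_A = ((12−2)/6)² = 2.778
te_B = (11 + 4·13 + 15)/6 = 78/6 = 13; σ²_B = ((15−11)/6)² = 0.444
te_C = (10 + 4·14 + 30)/6 = 96/6 = 16; σ²_C = ((30−10)/6)² = 11.111
te_D = (1 + 4·4 + 7)/6 = 24/6 = 4; σ²_D = ((7−1)/6)² = 1.000
te_E = (6 + 4·8 + 10)/6 = 48/6 = 8; σ²_E = ((10−6)/6)² = 0.444
te_F = (4 + 4·5 + 6)/6 = 30/6 = 5; σ²_F = ((6−4)/6)² = 0.111
te_G = (2 + 4·4 + 6)/6 = 24/6 = 4; σ²_G = ((6−2)/6)² = 0.444
te_H = (3 + 4·7 + 17)/6 = 48/6 = 8; σ²_H = ((17−3)/6)² = 5.444
te_I = (6 + 4·11 + 16)/6 = 66/6 = 11; σ²_I = ((16−6)/6)² = 2.778
te_J = (4 + 4·5 + 12)/6 = 36/6 = 6; σ²_J = ((12−4)/6)² = 1.778

Forward pass:
ES_A = 0; EF_A = 7
ES_B = 0; EF_B = 13
ES_C = 13; EF_C = 13+16 = 29
ES_D = max(EF_A=7, EF_B=13) = 13; EF_D = 13+4 = 17
ES_E = max(EF_B=13, EF_D=17) = 17; EF_E = 17+8 = 25
ES_F = max(EF_B=13, EF_D=17) = 17; EF_F = 17+5 = 22
ES_G = max(EF_B=13, EF_D=17) = 17; EF_G = 17+4 = 21
ES_H = max(EF_A=7, EF_C=29) = 29; EF_H = 29+8 = 37
ES_I = 29; EF_I = 29+11 = 40
ES_J = max(EF_D=17, EF_E=25, EF_F=22, EF_G=21, EF_H=37, EF_I=40) = 40; EF_J = 40+6 = 46
Expected project duration μ = 46 weeks. Critical path: B → C → I → J.

Variance along critical path = 0.444 + 11.111 + 2.778 + 1.778 = 16.111; σ = √16.111 = 4.014 weeks.
Z = (54 − 46) / 4.014 = 1.993
P(T ≤ 54) = Φ(1.993) ≈ 0.977

0.977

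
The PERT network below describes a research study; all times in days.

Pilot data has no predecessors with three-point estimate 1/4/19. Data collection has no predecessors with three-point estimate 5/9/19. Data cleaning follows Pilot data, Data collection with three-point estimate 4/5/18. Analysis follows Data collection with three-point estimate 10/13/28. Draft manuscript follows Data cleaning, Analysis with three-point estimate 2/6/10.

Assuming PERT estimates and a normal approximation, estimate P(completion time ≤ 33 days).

0.690

te_Pilot data = (1 + 4·4 + 19)/6 = 36/6 = 6; σ²_Pilot data = ((19−1)/6)² = 9.000
te_Data collection = (5 + 4·9 + 19)/6 = 60/6 = 10; σ²_Data collection = ((19−5)/6)² = 5.444
te_Data cleaning = (4 + 4·5 + 18)/6 = 42/6 = 7; σ²_Data cleaning = ((18−4)/6)² = 5.444
te_Analysis = (10 + 4·13 + 28)/6 = 90/6 = 15; σ²_Analysis = ((28−10)/6)² = 9.000
te_Draft manuscript = (2 + 4·6 + 10)/6 = 36/6 = 6; σ²_Draft manuscript = ((10−2)/6)² = 1.778

Forward pass:
ES_Pilot data = 0; EF_Pilot data = 6
ES_Data collection = 0; EF_Data collection = 10
ES_Data cleaning = max(EF_Pilot data=6, EF_Data collection=10) = 10; EF_Data cleaning = 10+7 = 17
ES_Analysis = 10; EF_Analysis = 10+15 = 25
ES_Draft manuscript = max(EF_Data cleaning=17, EF_Analysis=25) = 25; EF_Draft manuscript = 25+6 = 31
Expected project duration μ = 31 days. Critical path: Data collection → Analysis → Draft manuscript.

Variance along critical path = 5.444 + 9.000 + 1.778 = 16.222; σ = √16.222 = 4.028 days.
Z = (33 − 31) / 4.028 = 0.497
P(T ≤ 33) = Φ(0.497) ≈ 0.690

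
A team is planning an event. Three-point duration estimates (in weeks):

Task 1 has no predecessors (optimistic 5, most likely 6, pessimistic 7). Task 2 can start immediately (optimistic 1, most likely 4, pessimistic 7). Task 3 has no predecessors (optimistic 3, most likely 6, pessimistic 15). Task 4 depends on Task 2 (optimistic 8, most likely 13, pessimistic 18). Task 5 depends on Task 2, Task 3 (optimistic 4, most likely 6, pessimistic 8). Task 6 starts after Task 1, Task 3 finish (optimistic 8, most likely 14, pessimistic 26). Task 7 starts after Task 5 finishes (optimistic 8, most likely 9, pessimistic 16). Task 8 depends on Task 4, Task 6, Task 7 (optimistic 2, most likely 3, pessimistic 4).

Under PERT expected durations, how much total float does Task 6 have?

te_Task 1 = (5 + 4·6 + 7)/6 = 36/6 = 6
te_Task 2 = (1 + 4·4 + 7)/6 = 24/6 = 4
te_Task 3 = (3 + 4·6 + 15)/6 = 42/6 = 7
te_Task 4 = (8 + 4·13 + 18)/6 = 78/6 = 13
te_Task 5 = (4 + 4·6 + 8)/6 = 36/6 = 6
te_Task 6 = (8 + 4·14 + 26)/6 = 90/6 = 15
te_Task 7 = (8 + 4·9 + 16)/6 = 60/6 = 10
te_Task 8 = (2 + 4·3 + 4)/6 = 18/6 = 3

Forward pass:
ES_Task 1 = 0; EF_Task 1 = 6
ES_Task 2 = 0; EF_Task 2 = 4
ES_Task 3 = 0; EF_Task 3 = 7
ES_Task 4 = 4; EF_Task 4 = 4+13 = 17
ES_Task 5 = max(EF_Task 2=4, EF_Task 3=7) = 7; EF_Task 5 = 7+6 = 13
ES_Task 6 = max(EF_Task 1=6, EF_Task 3=7) = 7; EF_Task 6 = 7+15 = 22
ES_Task 7 = 13; EF_Task 7 = 13+10 = 23
ES_Task 8 = max(EF_Task 4=17, EF_Task 6=22, EF_Task 7=23) = 23; EF_Task 8 = 23+3 = 26
Expected project duration μ = 26 weeks. Critical path: Task 3 → Task 5 → Task 7 → Task 8.

Backward pass:
LF_Task 8 = 26; LS_Task 8 = 26−3 = 23
LF_Task 7 = LS_Task 8 = 23; LS_Task 7 = 23−10 = 13
LF_Task 6 = LS_Task 8 = 23; LS_Task 6 = 23−15 = 8
LF_Task 5 = LS_Task 7 = 13; LS_Task 5 = 13−6 = 7
LF_Task 4 = LS_Task 8 = 23; LS_Task 4 = 23−13 = 10
LF_Task 3 = min(LS_Task 5=7, LS_Task 6=8) = 7; LS_Task 3 = 7−7 = 0
LF_Task 2 = min(LS_Task 4=10, LS_Task 5=7) = 7; LS_Task 2 = 7−4 = 3
LF_Task 1 = LS_Task 6 = 8; LS_Task 1 = 8−6 = 2
Slack_Task 6 = LS_Task 6 − ES_Task 6 = 8 − 7 = 1

1 weeks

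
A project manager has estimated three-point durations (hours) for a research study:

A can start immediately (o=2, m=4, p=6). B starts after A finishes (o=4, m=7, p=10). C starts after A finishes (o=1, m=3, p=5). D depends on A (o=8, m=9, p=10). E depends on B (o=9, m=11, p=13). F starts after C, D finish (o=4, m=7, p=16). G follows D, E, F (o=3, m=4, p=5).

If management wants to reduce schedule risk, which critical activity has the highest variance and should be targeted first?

B

te_A = (2 + 4·4 + 6)/6 = 24/6 = 4; σ²_A = ((6−2)/6)² = 0.444
te_B = (4 + 4·7 + 10)/6 = 42/6 = 7; σ²_B = ((10−4)/6)² = 1.000
te_C = (1 + 4·3 + 5)/6 = 18/6 = 3; σ²_C = ((5−1)/6)² = 0.444
te_D = (8 + 4·9 + 10)/6 = 54/6 = 9; σ²_D = ((10−8)/6)² = 0.111
te_E = (9 + 4·11 + 13)/6 = 66/6 = 11; σ²_E = ((13−9)/6)² = 0.444
te_F = (4 + 4·7 + 16)/6 = 48/6 = 8; σ²_F = ((16−4)/6)² = 4.000
te_G = (3 + 4·4 + 5)/6 = 24/6 = 4; σ²_G = ((5−3)/6)² = 0.111

Forward pass:
ES_A = 0; EF_A = 4
ES_B = 4; EF_B = 4+7 = 11
ES_C = 4; EF_C = 4+3 = 7
ES_D = 4; EF_D = 4+9 = 13
ES_E = 11; EF_E = 11+11 = 22
ES_F = max(EF_C=7, EF_D=13) = 13; EF_F = 13+8 = 21
ES_G = max(EF_D=13, EF_E=22, EF_F=21) = 22; EF_G = 22+4 = 26
Expected project duration μ = 26 hours. Critical path: A → B → E → G.

Variances on critical path: σ²_A=0.444, σ²_B=1.000, σ²_E=0.444, σ²_G=0.111.
Largest is σ²_B = 1.000.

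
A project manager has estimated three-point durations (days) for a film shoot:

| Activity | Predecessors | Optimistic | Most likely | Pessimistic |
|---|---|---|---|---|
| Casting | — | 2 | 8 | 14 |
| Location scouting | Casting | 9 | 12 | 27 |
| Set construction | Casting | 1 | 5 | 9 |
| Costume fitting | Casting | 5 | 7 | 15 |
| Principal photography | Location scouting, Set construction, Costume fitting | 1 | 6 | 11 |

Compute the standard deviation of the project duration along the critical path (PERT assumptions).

te_Casting = (2 + 4·8 + 14)/6 = 48/6 = 8; σ²_Casting = ((14−2)/6)² = 4.000
te_Location scouting = (9 + 4·12 + 27)/6 = 84/6 = 14; σ²_Location scouting = ((27−9)/6)² = 9.000
te_Set construction = (1 + 4·5 + 9)/6 = 30/6 = 5; σ²_Set construction = ((9−1)/6)² = 1.778
te_Costume fitting = (5 + 4·7 + 15)/6 = 48/6 = 8; σ²_Costume fitting = ((15−5)/6)² = 2.778
te_Principal photography = (1 + 4·6 + 11)/6 = 36/6 = 6; σ²_Principal photography = ((11−1)/6)² = 2.778

Forward pass:
ES_Casting = 0; EF_Casting = 8
ES_Location scouting = 8; EF_Location scouting = 8+14 = 22
ES_Set construction = 8; EF_Set construction = 8+5 = 13
ES_Costume fitting = 8; EF_Costume fitting = 8+8 = 16
ES_Principal photography = max(EF_Location scouting=22, EF_Set construction=13, EF_Costume fitting=16) = 22; EF_Principal photography = 22+6 = 28
Expected project duration μ = 28 days. Critical path: Casting → Location scouting → Principal photography.

Variance along critical path = 4.000 + 9.000 + 2.778 = 15.778
σ = √15.778 = 3.972 days

3.97 days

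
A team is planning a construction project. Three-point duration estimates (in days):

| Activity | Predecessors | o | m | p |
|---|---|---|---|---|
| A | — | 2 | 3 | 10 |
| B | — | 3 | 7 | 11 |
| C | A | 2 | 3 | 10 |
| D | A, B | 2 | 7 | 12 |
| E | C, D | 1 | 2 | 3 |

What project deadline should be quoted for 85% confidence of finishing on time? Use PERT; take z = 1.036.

18.2 days

te_A = (2 + 4·3 + 10)/6 = 24/6 = 4; σ²_A = ((10−2)/6)² = 1.778
te_B = (3 + 4·7 + 11)/6 = 42/6 = 7; σ²_B = ((11−3)/6)² = 1.778
te_C = (2 + 4·3 + 10)/6 = 24/6 = 4; σ²_C = ((10−2)/6)² = 1.778
te_D = (2 + 4·7 + 12)/6 = 42/6 = 7; σ²_D = ((12−2)/6)² = 2.778
te_E = (1 + 4·2 + 3)/6 = 12/6 = 2; σ²_E = ((3−1)/6)² = 0.111

Forward pass:
ES_A = 0; EF_A = 4
ES_B = 0; EF_B = 7
ES_C = 4; EF_C = 4+4 = 8
ES_D = max(EF_A=4, EF_B=7) = 7; EF_D = 7+7 = 14
ES_E = max(EF_C=8, EF_D=14) = 14; EF_E = 14+2 = 16
Expected project duration μ = 16 days. Critical path: B → D → E.

Variance along critical path = 1.778 + 2.778 + 0.111 = 4.667; σ = 2.160 days.
D = μ + z·σ = 16 + 1.036·2.160 = 18.2 days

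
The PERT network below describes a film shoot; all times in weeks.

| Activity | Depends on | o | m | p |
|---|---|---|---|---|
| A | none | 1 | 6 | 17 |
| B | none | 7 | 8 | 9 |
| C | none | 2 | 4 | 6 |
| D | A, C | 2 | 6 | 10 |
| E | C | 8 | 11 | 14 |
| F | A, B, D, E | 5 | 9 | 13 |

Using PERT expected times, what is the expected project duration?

24 weeks

te_A = (1 + 4·6 + 17)/6 = 42/6 = 7
te_B = (7 + 4·8 + 9)/6 = 48/6 = 8
te_C = (2 + 4·4 + 6)/6 = 24/6 = 4
te_D = (2 + 4·6 + 10)/6 = 36/6 = 6
te_E = (8 + 4·11 + 14)/6 = 66/6 = 11
te_F = (5 + 4·9 + 13)/6 = 54/6 = 9

Forward pass:
ES_A = 0; EF_A = 7
ES_B = 0; EF_B = 8
ES_C = 0; EF_C = 4
ES_D = max(EF_A=7, EF_C=4) = 7; EF_D = 7+6 = 13
ES_E = 4; EF_E = 4+11 = 15
ES_F = max(EF_A=7, EF_B=8, EF_D=13, EF_E=15) = 15; EF_F = 15+9 = 24
Expected project duration μ = 24 weeks. Critical path: C → E → F.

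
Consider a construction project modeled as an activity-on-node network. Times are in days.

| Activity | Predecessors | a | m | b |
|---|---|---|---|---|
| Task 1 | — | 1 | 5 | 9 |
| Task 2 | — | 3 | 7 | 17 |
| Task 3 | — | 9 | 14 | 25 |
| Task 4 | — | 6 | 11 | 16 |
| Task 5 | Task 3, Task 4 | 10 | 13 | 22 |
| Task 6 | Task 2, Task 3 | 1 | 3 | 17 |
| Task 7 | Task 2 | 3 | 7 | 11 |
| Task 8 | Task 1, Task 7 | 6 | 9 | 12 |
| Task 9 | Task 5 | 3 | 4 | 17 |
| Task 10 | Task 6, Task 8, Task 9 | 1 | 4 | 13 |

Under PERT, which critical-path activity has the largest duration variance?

Task 3

te_Task 1 = (1 + 4·5 + 9)/6 = 30/6 = 5; σ²_Task 1 = ((9−1)/6)² = 1.778
te_Task 2 = (3 + 4·7 + 17)/6 = 48/6 = 8; σ²_Task 2 = ((17−3)/6)² = 5.444
te_Task 3 = (9 + 4·14 + 25)/6 = 90/6 = 15; σ²_Task 3 = ((25−9)/6)² = 7.111
te_Task 4 = (6 + 4·11 + 16)/6 = 66/6 = 11; σ²_Task 4 = ((16−6)/6)² = 2.778
te_Task 5 = (10 + 4·13 + 22)/6 = 84/6 = 14; σ²_Task 5 = ((22−10)/6)² = 4.000
te_Task 6 = (1 + 4·3 + 17)/6 = 30/6 = 5; σ²_Task 6 = ((17−1)/6)² = 7.111
te_Task 7 = (3 + 4·7 + 11)/6 = 42/6 = 7; σ²_Task 7 = ((11−3)/6)² = 1.778
te_Task 8 = (6 + 4·9 + 12)/6 = 54/6 = 9; σ²_Task 8 = ((12−6)/6)² = 1.000
te_Task 9 = (3 + 4·4 + 17)/6 = 36/6 = 6; σ²_Task 9 = ((17−3)/6)² = 5.444
te_Task 10 = (1 + 4·4 + 13)/6 = 30/6 = 5; σ²_Task 10 = ((13−1)/6)² = 4.000

Forward pass:
ES_Task 1 = 0; EF_Task 1 = 5
ES_Task 2 = 0; EF_Task 2 = 8
ES_Task 3 = 0; EF_Task 3 = 15
ES_Task 4 = 0; EF_Task 4 = 11
ES_Task 5 = max(EF_Task 3=15, EF_Task 4=11) = 15; EF_Task 5 = 15+14 = 29
ES_Task 6 = max(EF_Task 2=8, EF_Task 3=15) = 15; EF_Task 6 = 15+5 = 20
ES_Task 7 = 8; EF_Task 7 = 8+7 = 15
ES_Task 8 = max(EF_Task 1=5, EF_Task 7=15) = 15; EF_Task 8 = 15+9 = 24
ES_Task 9 = 29; EF_Task 9 = 29+6 = 35
ES_Task 10 = max(EF_Task 6=20, EF_Task 8=24, EF_Task 9=35) = 35; EF_Task 10 = 35+5 = 40
Expected project duration μ = 40 days. Critical path: Task 3 → Task 5 → Task 9 → Task 10.

Variances on critical path: σ²_Task 3=7.111, σ²_Task 5=4.000, σ²_Task 9=5.444, σ²_Task 10=4.000.
Largest is σ²_Task 3 = 7.111.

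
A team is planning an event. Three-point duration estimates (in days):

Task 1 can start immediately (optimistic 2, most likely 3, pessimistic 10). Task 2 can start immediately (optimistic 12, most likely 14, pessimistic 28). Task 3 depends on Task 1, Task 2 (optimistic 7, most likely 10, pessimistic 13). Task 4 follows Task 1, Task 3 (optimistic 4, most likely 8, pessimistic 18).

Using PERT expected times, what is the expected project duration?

35 days

te_Task 1 = (2 + 4·3 + 10)/6 = 24/6 = 4
te_Task 2 = (12 + 4·14 + 28)/6 = 96/6 = 16
te_Task 3 = (7 + 4·10 + 13)/6 = 60/6 = 10
te_Task 4 = (4 + 4·8 + 18)/6 = 54/6 = 9

Forward pass:
ES_Task 1 = 0; EF_Task 1 = 4
ES_Task 2 = 0; EF_Task 2 = 16
ES_Task 3 = max(EF_Task 1=4, EF_Task 2=16) = 16; EF_Task 3 = 16+10 = 26
ES_Task 4 = max(EF_Task 1=4, EF_Task 3=26) = 26; EF_Task 4 = 26+9 = 35
Expected project duration μ = 35 days. Critical path: Task 2 → Task 3 → Task 4.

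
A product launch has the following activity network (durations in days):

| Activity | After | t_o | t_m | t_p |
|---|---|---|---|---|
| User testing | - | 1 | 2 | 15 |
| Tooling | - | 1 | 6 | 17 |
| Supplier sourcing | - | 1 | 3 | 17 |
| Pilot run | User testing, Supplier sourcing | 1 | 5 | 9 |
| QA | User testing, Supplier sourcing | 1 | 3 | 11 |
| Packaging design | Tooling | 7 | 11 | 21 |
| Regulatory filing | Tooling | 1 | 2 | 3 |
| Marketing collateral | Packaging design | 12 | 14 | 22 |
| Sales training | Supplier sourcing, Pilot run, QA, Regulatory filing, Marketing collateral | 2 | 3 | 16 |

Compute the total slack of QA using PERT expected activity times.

25 days

te_User testing = (1 + 4·2 + 15)/6 = 24/6 = 4
te_Tooling = (1 + 4·6 + 17)/6 = 42/6 = 7
te_Supplier sourcing = (1 + 4·3 + 17)/6 = 30/6 = 5
te_Pilot run = (1 + 4·5 + 9)/6 = 30/6 = 5
te_QA = (1 + 4·3 + 11)/6 = 24/6 = 4
te_Packaging design = (7 + 4·11 + 21)/6 = 72/6 = 12
te_Regulatory filing = (1 + 4·2 + 3)/6 = 12/6 = 2
te_Marketing collateral = (12 + 4·14 + 22)/6 = 90/6 = 15
te_Sales training = (2 + 4·3 + 16)/6 = 30/6 = 5

Forward pass:
ES_User testing = 0; EF_User testing = 4
ES_Tooling = 0; EF_Tooling = 7
ES_Supplier sourcing = 0; EF_Supplier sourcing = 5
ES_Pilot run = max(EF_User testing=4, EF_Supplier sourcing=5) = 5; EF_Pilot run = 5+5 = 10
ES_QA = max(EF_User testing=4, EF_Supplier sourcing=5) = 5; EF_QA = 5+4 = 9
ES_Packaging design = 7; EF_Packaging design = 7+12 = 19
ES_Regulatory filing = 7; EF_Regulatory filing = 7+2 = 9
ES_Marketing collateral = 19; EF_Marketing collateral = 19+15 = 34
ES_Sales training = max(EF_Supplier sourcing=5, EF_Pilot run=10, EF_QA=9, EF_Regulatory filing=9, EF_Marketing collateral=34) = 34; EF_Sales training = 34+5 = 39
Expected project duration μ = 39 days. Critical path: Tooling → Packaging design → Marketing collateral → Sales training.

Backward pass:
LF_Sales training = 39; LS_Sales training = 39−5 = 34
LF_Marketing collateral = LS_Sales training = 34; LS_Marketing collateral = 34−15 = 19
LF_Regulatory filing = LS_Sales training = 34; LS_Regulatory filing = 34−2 = 32
LF_Packaging design = LS_Marketing collateral = 19; LS_Packaging design = 19−12 = 7
LF_QA = LS_Sales training = 34; LS_QA = 34−4 = 30
LF_Pilot run = LS_Sales training = 34; LS_Pilot run = 34−5 = 29
LF_Supplier sourcing = min(LS_Pilot run=29, LS_QA=30, LS_Sales training=34) = 29; LS_Supplier sourcing = 29−5 = 24
LF_Tooling = min(LS_Packaging design=7, LS_Regulatory filing=32) = 7; LS_Tooling = 7−7 = 0
LF_User testing = min(LS_Pilot run=29, LS_QA=30) = 29; LS_User testing = 29−4 = 25
Slack_QA = LS_QA − ES_QA = 30 − 5 = 25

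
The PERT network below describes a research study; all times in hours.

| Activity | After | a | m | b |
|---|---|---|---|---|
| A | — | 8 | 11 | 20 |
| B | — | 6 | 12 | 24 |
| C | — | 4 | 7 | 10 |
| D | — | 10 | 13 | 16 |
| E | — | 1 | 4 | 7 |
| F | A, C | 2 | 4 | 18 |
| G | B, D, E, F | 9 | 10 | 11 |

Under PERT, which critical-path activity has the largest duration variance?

F

te_A = (8 + 4·11 + 20)/6 = 72/6 = 12; σ²_A = ((20−8)/6)² = 4.000
te_B = (6 + 4·12 + 24)/6 = 78/6 = 13; σ²_B = ((24−6)/6)² = 9.000
te_C = (4 + 4·7 + 10)/6 = 42/6 = 7; σ²_C = ((10−4)/6)² = 1.000
te_D = (10 + 4·13 + 16)/6 = 78/6 = 13; σ²_D = ((16−10)/6)² = 1.000
te_E = (1 + 4·4 + 7)/6 = 24/6 = 4; σ²_E = ((7−1)/6)² = 1.000
te_F = (2 + 4·4 + 18)/6 = 36/6 = 6; σ²_F = ((18−2)/6)² = 7.111
te_G = (9 + 4·10 + 11)/6 = 60/6 = 10; σ²_G = ((11−9)/6)² = 0.111

Forward pass:
ES_A = 0; EF_A = 12
ES_B = 0; EF_B = 13
ES_C = 0; EF_C = 7
ES_D = 0; EF_D = 13
ES_E = 0; EF_E = 4
ES_F = max(EF_A=12, EF_C=7) = 12; EF_F = 12+6 = 18
ES_G = max(EF_B=13, EF_D=13, EF_E=4, EF_F=18) = 18; EF_G = 18+10 = 28
Expected project duration μ = 28 hours. Critical path: A → F → G.

Variances on critical path: σ²_A=4.000, σ²_F=7.111, σ²_G=0.111.
Largest is σ²_F = 7.111.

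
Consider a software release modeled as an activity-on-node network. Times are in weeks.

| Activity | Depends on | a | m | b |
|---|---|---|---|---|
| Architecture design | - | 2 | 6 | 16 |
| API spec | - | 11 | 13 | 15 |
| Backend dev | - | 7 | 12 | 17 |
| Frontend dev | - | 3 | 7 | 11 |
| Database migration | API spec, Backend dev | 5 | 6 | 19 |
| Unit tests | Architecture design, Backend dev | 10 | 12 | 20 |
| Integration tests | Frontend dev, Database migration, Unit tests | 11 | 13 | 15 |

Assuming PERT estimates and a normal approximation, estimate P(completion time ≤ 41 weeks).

te_Architecture design = (2 + 4·6 + 16)/6 = 42/6 = 7; σ²_Architecture design = ((16−2)/6)² = 5.444
te_API spec = (11 + 4·13 + 15)/6 = 78/6 = 13; σ²_API spec = ((15−11)/6)² = 0.444
te_Backend dev = (7 + 4·12 + 17)/6 = 72/6 = 12; σ²_Backend dev = ((17−7)/6)² = 2.778
te_Frontend dev = (3 + 4·7 + 11)/6 = 42/6 = 7; σ²_Frontend dev = ((11−3)/6)² = 1.778
te_Database migration = (5 + 4·6 + 19)/6 = 48/6 = 8; σ²_Database migration = ((19−5)/6)² = 5.444
te_Unit tests = (10 + 4·12 + 20)/6 = 78/6 = 13; σ²_Unit tests = ((20−10)/6)² = 2.778
te_Integration tests = (11 + 4·13 + 15)/6 = 78/6 = 13; σ²_Integration tests = ((15−11)/6)² = 0.444

Forward pass:
ES_Architecture design = 0; EF_Architecture design = 7
ES_API spec = 0; EF_API spec = 13
ES_Backend dev = 0; EF_Backend dev = 12
ES_Frontend dev = 0; EF_Frontend dev = 7
ES_Database migration = max(EF_API spec=13, EF_Backend dev=12) = 13; EF_Database migration = 13+8 = 21
ES_Unit tests = max(EF_Architecture design=7, EF_Backend dev=12) = 12; EF_Unit tests = 12+13 = 25
ES_Integration tests = max(EF_Frontend dev=7, EF_Database migration=21, EF_Unit tests=25) = 25; EF_Integration tests = 25+13 = 38
Expected project duration μ = 38 weeks. Critical path: Backend dev → Unit tests → Integration tests.

Variance along critical path = 2.778 + 2.778 + 0.444 = 6.000; σ = √6.000 = 2.449 weeks.
Z = (41 − 38) / 2.449 = 1.225
P(T ≤ 41) = Φ(1.225) ≈ 0.890

0.890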